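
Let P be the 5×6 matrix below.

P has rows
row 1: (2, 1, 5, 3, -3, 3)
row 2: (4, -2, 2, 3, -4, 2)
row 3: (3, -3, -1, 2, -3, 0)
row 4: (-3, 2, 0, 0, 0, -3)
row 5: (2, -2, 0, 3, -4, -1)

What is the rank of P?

Row reduce to echelon form.
R2 ← R2 − (2)·R1: [0, -4, -8, -3, 2, -4]
R3 ← R3 − (3/2)·R1: [0, -9/2, -17/2, -5/2, 3/2, -9/2]
R4 ← R4 + (3/2)·R1: [0, 7/2, 15/2, 9/2, -9/2, 3/2]
R5 ← R5 − R1: [0, -3, -5, 0, -1, -4]
R3 ← R3 − (9/8)·R2: [0, 0, 1/2, 7/8, -3/4, 0]
R4 ← R4 + (7/8)·R2: [0, 0, 1/2, 15/8, -11/4, -2]
R5 ← R5 − (3/4)·R2: [0, 0, 1, 9/4, -5/2, -1]
R4 ← R4 − R3: [0, 0, 0, 1, -2, -2]
R5 ← R5 − (2)·R3: [0, 0, 0, 1/2, -1, -1]
R5 ← R5 − (1/2)·R4: [0, 0, 0, 0, 0, 0]
Echelon form has 4 nonzero rows, so rank(P) = 4.

4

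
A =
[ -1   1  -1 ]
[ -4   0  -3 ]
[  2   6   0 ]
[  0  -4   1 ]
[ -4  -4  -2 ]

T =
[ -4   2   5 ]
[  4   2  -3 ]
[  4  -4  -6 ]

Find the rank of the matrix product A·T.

First compute AT:
[[  4,   4,  -2],
 [  4,   4,  -2],
 [ 16,  16,  -8],
 [-12, -12,   6],
 [ -8,  -8,   4]]
Now row reduce the product.
R2 ← R2 − R1: [0, 0, 0]
R3 ← R3 − (4)·R1: [0, 0, 0]
R4 ← R4 + (3)·R1: [0, 0, 0]
R5 ← R5 + (2)·R1: [0, 0, 0]
1 nonzero row, so rank(AT) = 1.

1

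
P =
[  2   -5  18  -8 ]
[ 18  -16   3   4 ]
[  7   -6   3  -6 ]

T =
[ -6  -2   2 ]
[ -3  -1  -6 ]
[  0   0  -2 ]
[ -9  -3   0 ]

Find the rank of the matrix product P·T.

First compute PT:
[[ 75,  25,  -2],
 [-96, -32, 126],
 [ 30,  10,  44]]
Now row reduce the product.
R2 ← R2 + (32/25)·R1: [0, 0, 3086/25]
R3 ← R3 − (2/5)·R1: [0, 0, 224/5]
R3 ← R3 − (560/1543)·R2: [0, 0, 0]
2 nonzero rows, so rank(PT) = 2.

2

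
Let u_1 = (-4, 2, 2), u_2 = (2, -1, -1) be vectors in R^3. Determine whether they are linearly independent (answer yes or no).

no

Form the matrix with these vectors as rows and row reduce.
R2 ← R2 + (1/2)·R1: [0, 0, 0]
1 nonzero row, so the 2 vectors span a space of dimension 1.
Since 1 < 2, the vectors are linearly dependent.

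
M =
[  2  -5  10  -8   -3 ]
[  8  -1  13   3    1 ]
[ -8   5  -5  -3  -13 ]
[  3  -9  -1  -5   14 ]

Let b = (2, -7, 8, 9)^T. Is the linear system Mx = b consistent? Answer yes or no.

Row reduce the augmented matrix [M | b].
R2 ← R2 − (4)·R1: [0, 19, -27, 35, 13, -15]
R3 ← R3 + (4)·R1: [0, -15, 35, -35, -25, 16]
R4 ← R4 − (3/2)·R1: [0, -3/2, -16, 7, 37/2, 6]
R3 ← R3 + (15/19)·R2: [0, 0, 260/19, -140/19, -280/19, 79/19]
R4 ← R4 + (3/38)·R2: [0, 0, -689/38, 371/38, 371/19, 183/38]
R4 ← R4 + (53/40)·R3: [0, 0, 0, 0, 0, 413/40]
The echelon form has 4 nonzero rows; the last pivot sits in the augmented column, so rank(M) = 3 but rank([M|b]) = 4.
Since the ranks differ, the system is inconsistent.

no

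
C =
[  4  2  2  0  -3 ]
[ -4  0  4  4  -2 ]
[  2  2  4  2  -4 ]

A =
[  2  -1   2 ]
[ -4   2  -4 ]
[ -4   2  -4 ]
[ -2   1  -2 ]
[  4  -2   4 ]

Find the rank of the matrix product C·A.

First compute CA:
[[-20,  10, -20],
 [-40,  20, -40],
 [-40,  20, -40]]
Now row reduce the product.
R2 ← R2 − (2)·R1: [0, 0, 0]
R3 ← R3 − (2)·R1: [0, 0, 0]
1 nonzero row, so rank(CA) = 1.

1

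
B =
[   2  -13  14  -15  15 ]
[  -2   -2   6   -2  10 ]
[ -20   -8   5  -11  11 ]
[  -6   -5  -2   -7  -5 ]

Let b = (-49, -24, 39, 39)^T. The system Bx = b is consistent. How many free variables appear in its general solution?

Row reduce the augmented matrix [B | b].
R2 ← R2 + R1: [0, -15, 20, -17, 25, -73]
R3 ← R3 + (10)·R1: [0, -138, 145, -161, 161, -451]
R4 ← R4 + (3)·R1: [0, -44, 40, -52, 40, -108]
R3 ← R3 − (46/5)·R2: [0, 0, -39, -23/5, -69, 1103/5]
R4 ← R4 − (44/15)·R2: [0, 0, -56/3, -32/15, -100/3, 1592/15]
R4 ← R4 − (56/117)·R3: [0, 0, 0, 8/117, -4/13, 64/117]
The echelon form has 4 nonzero rows, and every pivot lies in the first 5 columns, so rank(B) = rank([B|b]) = 4.
The system is consistent.
Free variables = (unknowns) − (rank) = 5 − 4 = 1.

1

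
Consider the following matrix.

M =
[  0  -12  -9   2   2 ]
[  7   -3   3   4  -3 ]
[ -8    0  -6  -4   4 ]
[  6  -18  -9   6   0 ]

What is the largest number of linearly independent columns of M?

2

Row reduce to echelon form.
Swap R1 ↔ R2
R3 ← R3 + (8/7)·R1: [0, -24/7, -18/7, 4/7, 4/7]
R4 ← R4 − (6/7)·R1: [0, -108/7, -81/7, 18/7, 18/7]
R3 ← R3 − (2/7)·R2: [0, 0, 0, 0, 0]
R4 ← R4 − (9/7)·R2: [0, 0, 0, 0, 0]
Echelon form has 2 nonzero rows, so rank(M) = 2.
The rank gives the maximum number of linearly independent columns: 2.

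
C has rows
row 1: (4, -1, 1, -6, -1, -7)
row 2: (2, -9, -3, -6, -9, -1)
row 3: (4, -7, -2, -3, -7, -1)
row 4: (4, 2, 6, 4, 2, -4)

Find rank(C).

Row reduce to echelon form.
R2 ← R2 − (1/2)·R1: [0, -17/2, -7/2, -3, -17/2, 5/2]
R3 ← R3 − R1: [0, -6, -3, 3, -6, 6]
R4 ← R4 − R1: [0, 3, 5, 10, 3, 3]
R3 ← R3 − (12/17)·R2: [0, 0, -9/17, 87/17, 0, 72/17]
R4 ← R4 + (6/17)·R2: [0, 0, 64/17, 152/17, 0, 66/17]
R4 ← R4 + (64/9)·R3: [0, 0, 0, 136/3, 0, 34]
Echelon form has 4 nonzero rows, so rank(C) = 4.

4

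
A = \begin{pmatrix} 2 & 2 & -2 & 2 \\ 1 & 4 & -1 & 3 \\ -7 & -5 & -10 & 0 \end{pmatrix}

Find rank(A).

Row reduce to echelon form.
R2 ← R2 − (1/2)·R1: [0, 3, 0, 2]
R3 ← R3 + (7/2)·R1: [0, 2, -17, 7]
R3 ← R3 − (2/3)·R2: [0, 0, -17, 17/3]
Echelon form has 3 nonzero rows, so rank(A) = 3.

3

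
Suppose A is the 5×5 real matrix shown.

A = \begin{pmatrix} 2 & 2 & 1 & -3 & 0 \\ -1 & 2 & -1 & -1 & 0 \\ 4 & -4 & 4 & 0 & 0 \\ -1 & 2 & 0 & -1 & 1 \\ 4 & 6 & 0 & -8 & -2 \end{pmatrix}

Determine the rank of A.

4

Row reduce to echelon form.
R2 ← R2 + (1/2)·R1: [0, 3, -1/2, -5/2, 0]
R3 ← R3 − (2)·R1: [0, -8, 2, 6, 0]
R4 ← R4 + (1/2)·R1: [0, 3, 1/2, -5/2, 1]
R5 ← R5 − (2)·R1: [0, 2, -2, -2, -2]
R3 ← R3 + (8/3)·R2: [0, 0, 2/3, -2/3, 0]
R4 ← R4 − R2: [0, 0, 1, 0, 1]
R5 ← R5 − (2/3)·R2: [0, 0, -5/3, -1/3, -2]
R4 ← R4 − (3/2)·R3: [0, 0, 0, 1, 1]
R5 ← R5 + (5/2)·R3: [0, 0, 0, -2, -2]
R5 ← R5 + (2)·R4: [0, 0, 0, 0, 0]
Echelon form has 4 nonzero rows, so rank(A) = 4.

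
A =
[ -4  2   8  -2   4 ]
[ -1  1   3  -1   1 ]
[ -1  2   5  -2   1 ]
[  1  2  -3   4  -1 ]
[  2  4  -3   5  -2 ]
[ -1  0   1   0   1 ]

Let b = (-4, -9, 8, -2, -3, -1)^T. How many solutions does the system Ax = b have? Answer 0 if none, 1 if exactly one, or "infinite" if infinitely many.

0

Row reduce the augmented matrix [A | b].
R2 ← R2 − (1/4)·R1: [0, 1/2, 1, -1/2, 0, -8]
R3 ← R3 − (1/4)·R1: [0, 3/2, 3, -3/2, 0, 9]
R4 ← R4 + (1/4)·R1: [0, 5/2, -1, 7/2, 0, -3]
R5 ← R5 + (1/2)·R1: [0, 5, 1, 4, 0, -5]
R6 ← R6 − (1/4)·R1: [0, -1/2, -1, 1/2, 0, 0]
R3 ← R3 − (3)·R2: [0, 0, 0, 0, 0, 33]
R4 ← R4 − (5)·R2: [0, 0, -6, 6, 0, 37]
R5 ← R5 − (10)·R2: [0, 0, -9, 9, 0, 75]
R6 ← R6 + R2: [0, 0, 0, 0, 0, -8]
Swap R3 ↔ R4
R5 ← R5 − (3/2)·R3: [0, 0, 0, 0, 0, 39/2]
R5 ← R5 − (13/22)·R4: [0, 0, 0, 0, 0, 0]
R6 ← R6 + (8/33)·R4: [0, 0, 0, 0, 0, 0]
The echelon form has 4 nonzero rows; the last pivot sits in the augmented column, so rank(A) = 3 but rank([A|b]) = 4.
Since the ranks differ, the system is inconsistent.
It has no solutions.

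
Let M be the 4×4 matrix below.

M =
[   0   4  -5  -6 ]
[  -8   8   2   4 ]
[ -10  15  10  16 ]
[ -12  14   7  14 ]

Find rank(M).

4

Row reduce to echelon form.
Swap R1 ↔ R2
R3 ← R3 − (5/4)·R1: [0, 5, 15/2, 11]
R4 ← R4 − (3/2)·R1: [0, 2, 4, 8]
R3 ← R3 − (5/4)·R2: [0, 0, 55/4, 37/2]
R4 ← R4 − (1/2)·R2: [0, 0, 13/2, 11]
R4 ← R4 − (26/55)·R3: [0, 0, 0, 124/55]
Echelon form has 4 nonzero rows, so rank(M) = 4.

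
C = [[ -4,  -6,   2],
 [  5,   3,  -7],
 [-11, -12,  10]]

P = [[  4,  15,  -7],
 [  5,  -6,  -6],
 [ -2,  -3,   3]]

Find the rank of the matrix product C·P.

2

First compute CP:
[[-50, -30,  70],
 [ 49,  78, -74],
 [-124, -123, 179]]
Now row reduce the product.
R2 ← R2 + (49/50)·R1: [0, 243/5, -27/5]
R3 ← R3 − (62/25)·R1: [0, -243/5, 27/5]
R3 ← R3 + R2: [0, 0, 0]
2 nonzero rows, so rank(CP) = 2.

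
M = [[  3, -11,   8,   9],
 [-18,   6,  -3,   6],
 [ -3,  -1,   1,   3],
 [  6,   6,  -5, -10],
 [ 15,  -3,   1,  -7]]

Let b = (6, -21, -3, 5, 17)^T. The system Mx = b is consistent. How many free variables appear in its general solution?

2

Row reduce the augmented matrix [M | b].
R2 ← R2 + (6)·R1: [0, -60, 45, 60, 15]
R3 ← R3 + R1: [0, -12, 9, 12, 3]
R4 ← R4 − (2)·R1: [0, 28, -21, -28, -7]
R5 ← R5 − (5)·R1: [0, 52, -39, -52, -13]
R3 ← R3 − (1/5)·R2: [0, 0, 0, 0, 0]
R4 ← R4 + (7/15)·R2: [0, 0, 0, 0, 0]
R5 ← R5 + (13/15)·R2: [0, 0, 0, 0, 0]
The echelon form has 2 nonzero rows, and every pivot lies in the first 4 columns, so rank(M) = rank([M|b]) = 2.
The system is consistent.
Free variables = (unknowns) − (rank) = 4 − 2 = 2.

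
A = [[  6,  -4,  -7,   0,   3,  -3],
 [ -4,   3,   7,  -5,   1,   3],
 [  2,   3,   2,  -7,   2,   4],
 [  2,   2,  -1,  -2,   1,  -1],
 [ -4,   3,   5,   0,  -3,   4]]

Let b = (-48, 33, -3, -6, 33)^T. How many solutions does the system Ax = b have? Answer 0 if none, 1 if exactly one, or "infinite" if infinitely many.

Row reduce the augmented matrix [A | b].
R2 ← R2 + (2/3)·R1: [0, 1/3, 7/3, -5, 3, 1, 1]
R3 ← R3 − (1/3)·R1: [0, 13/3, 13/3, -7, 1, 5, 13]
R4 ← R4 − (1/3)·R1: [0, 10/3, 4/3, -2, 0, 0, 10]
R5 ← R5 + (2/3)·R1: [0, 1/3, 1/3, 0, -1, 2, 1]
R3 ← R3 − (13)·R2: [0, 0, -26, 58, -38, -8, 0]
R4 ← R4 − (10)·R2: [0, 0, -22, 48, -30, -10, 0]
R5 ← R5 − R2: [0, 0, -2, 5, -4, 1, 0]
R4 ← R4 − (11/13)·R3: [0, 0, 0, -14/13, 28/13, -42/13, 0]
R5 ← R5 − (1/13)·R3: [0, 0, 0, 7/13, -14/13, 21/13, 0]
R5 ← R5 + (1/2)·R4: [0, 0, 0, 0, 0, 0, 0]
The echelon form has 4 nonzero rows, and every pivot lies in the first 6 columns, so rank(A) = rank([A|b]) = 4.
The system is consistent.
rank = 4 < 6 unknowns, so there are infinitely many solutions.

infinite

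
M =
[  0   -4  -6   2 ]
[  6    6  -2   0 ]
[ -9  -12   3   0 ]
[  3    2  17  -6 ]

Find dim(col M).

Row reduce to echelon form.
Swap R1 ↔ R2
R3 ← R3 + (3/2)·R1: [0, -3, 0, 0]
R4 ← R4 − (1/2)·R1: [0, -1, 18, -6]
R3 ← R3 − (3/4)·R2: [0, 0, 9/2, -3/2]
R4 ← R4 − (1/4)·R2: [0, 0, 39/2, -13/2]
R4 ← R4 − (13/3)·R3: [0, 0, 0, 0]
Echelon form has 3 nonzero rows, so rank(M) = 3.
The column space has dimension equal to the rank: 3.

3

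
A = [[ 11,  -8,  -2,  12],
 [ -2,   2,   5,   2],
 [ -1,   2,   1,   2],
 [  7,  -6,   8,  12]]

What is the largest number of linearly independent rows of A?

Row reduce to echelon form.
R2 ← R2 + (2/11)·R1: [0, 6/11, 51/11, 46/11]
R3 ← R3 + (1/11)·R1: [0, 14/11, 9/11, 34/11]
R4 ← R4 − (7/11)·R1: [0, -10/11, 102/11, 48/11]
R3 ← R3 − (7/3)·R2: [0, 0, -10, -20/3]
R4 ← R4 + (5/3)·R2: [0, 0, 17, 34/3]
R4 ← R4 + (17/10)·R3: [0, 0, 0, 0]
Echelon form has 3 nonzero rows, so rank(A) = 3.
The rank gives the maximum number of linearly independent rows: 3.

3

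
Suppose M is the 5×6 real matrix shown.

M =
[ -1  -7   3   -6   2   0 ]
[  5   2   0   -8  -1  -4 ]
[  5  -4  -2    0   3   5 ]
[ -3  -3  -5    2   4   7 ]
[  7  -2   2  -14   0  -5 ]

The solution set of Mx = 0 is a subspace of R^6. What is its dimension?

Row reduce to echelon form.
R2 ← R2 + (5)·R1: [0, -33, 15, -38, 9, -4]
R3 ← R3 + (5)·R1: [0, -39, 13, -30, 13, 5]
R4 ← R4 − (3)·R1: [0, 18, -14, 20, -2, 7]
R5 ← R5 + (7)·R1: [0, -51, 23, -56, 14, -5]
R3 ← R3 − (13/11)·R2: [0, 0, -52/11, 164/11, 26/11, 107/11]
R4 ← R4 + (6/11)·R2: [0, 0, -64/11, -8/11, 32/11, 53/11]
R5 ← R5 − (17/11)·R2: [0, 0, -2/11, 30/11, 1/11, 13/11]
R4 ← R4 − (16/13)·R3: [0, 0, 0, -248/13, 0, -93/13]
R5 ← R5 − (1/26)·R3: [0, 0, 0, 28/13, 0, 21/26]
R5 ← R5 + (7/62)·R4: [0, 0, 0, 0, 0, 0]
4 nonzero rows, so rank(M) = 4.
M has 6 columns; by rank–nullity, nullity = 6 − 4 = 2.

2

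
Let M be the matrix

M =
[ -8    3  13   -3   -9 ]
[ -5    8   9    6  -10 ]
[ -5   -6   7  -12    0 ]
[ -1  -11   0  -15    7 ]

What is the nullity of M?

Row reduce to echelon form.
R2 ← R2 − (5/8)·R1: [0, 49/8, 7/8, 63/8, -35/8]
R3 ← R3 − (5/8)·R1: [0, -63/8, -9/8, -81/8, 45/8]
R4 ← R4 − (1/8)·R1: [0, -91/8, -13/8, -117/8, 65/8]
R3 ← R3 + (9/7)·R2: [0, 0, 0, 0, 0]
R4 ← R4 + (13/7)·R2: [0, 0, 0, 0, 0]
2 nonzero rows, so rank(M) = 2.
M has 5 columns; by rank–nullity, nullity = 5 − 2 = 3.

3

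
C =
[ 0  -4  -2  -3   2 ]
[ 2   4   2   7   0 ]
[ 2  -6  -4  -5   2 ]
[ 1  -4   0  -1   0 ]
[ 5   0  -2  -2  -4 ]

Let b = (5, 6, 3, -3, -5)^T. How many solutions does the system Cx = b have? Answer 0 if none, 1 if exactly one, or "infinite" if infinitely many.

Row reduce the augmented matrix [C | b].
Swap R1 ↔ R2
R3 ← R3 − R1: [0, -10, -6, -12, 2, -3]
R4 ← R4 − (1/2)·R1: [0, -6, -1, -9/2, 0, -6]
R5 ← R5 − (5/2)·R1: [0, -10, -7, -39/2, -4, -20]
R3 ← R3 − (5/2)·R2: [0, 0, -1, -9/2, -3, -31/2]
R4 ← R4 − (3/2)·R2: [0, 0, 2, 0, -3, -27/2]
R5 ← R5 − (5/2)·R2: [0, 0, -2, -12, -9, -65/2]
R4 ← R4 + (2)·R3: [0, 0, 0, -9, -9, -89/2]
R5 ← R5 − (2)·R3: [0, 0, 0, -3, -3, -3/2]
R5 ← R5 − (1/3)·R4: [0, 0, 0, 0, 0, 40/3]
The echelon form has 5 nonzero rows; the last pivot sits in the augmented column, so rank(C) = 4 but rank([C|b]) = 5.
Since the ranks differ, the system is inconsistent.
It has no solutions.

0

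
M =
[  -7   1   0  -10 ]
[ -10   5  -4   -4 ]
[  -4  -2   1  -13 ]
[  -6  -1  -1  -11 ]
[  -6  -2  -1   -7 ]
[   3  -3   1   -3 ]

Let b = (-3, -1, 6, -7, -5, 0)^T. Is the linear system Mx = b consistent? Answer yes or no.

Row reduce the augmented matrix [M | b].
R2 ← R2 − (10/7)·R1: [0, 25/7, -4, 72/7, 23/7]
R3 ← R3 − (4/7)·R1: [0, -18/7, 1, -51/7, 54/7]
R4 ← R4 − (6/7)·R1: [0, -13/7, -1, -17/7, -31/7]
R5 ← R5 − (6/7)·R1: [0, -20/7, -1, 11/7, -17/7]
R6 ← R6 + (3/7)·R1: [0, -18/7, 1, -51/7, -9/7]
R3 ← R3 + (18/25)·R2: [0, 0, -47/25, 3/25, 252/25]
R4 ← R4 + (13/25)·R2: [0, 0, -77/25, 73/25, -68/25]
R5 ← R5 + (4/5)·R2: [0, 0, -21/5, 49/5, 1/5]
R6 ← R6 + (18/25)·R2: [0, 0, -47/25, 3/25, 27/25]
R4 ← R4 − (77/47)·R3: [0, 0, 0, 128/47, -904/47]
R5 ← R5 − (105/47)·R3: [0, 0, 0, 448/47, -1049/47]
R6 ← R6 − R3: [0, 0, 0, 0, -9]
R5 ← R5 − (7/2)·R4: [0, 0, 0, 0, 45]
R6 ← R6 + (1/5)·R5: [0, 0, 0, 0, 0]
The echelon form has 5 nonzero rows; the last pivot sits in the augmented column, so rank(M) = 4 but rank([M|b]) = 5.
Since the ranks differ, the system is inconsistent.

no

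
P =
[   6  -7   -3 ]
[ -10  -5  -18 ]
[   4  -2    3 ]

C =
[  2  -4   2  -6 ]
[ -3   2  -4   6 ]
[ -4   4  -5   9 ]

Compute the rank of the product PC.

2

First compute PC:
[[ 45, -50,  55, -105],
 [ 67, -42,  90, -132],
 [  2,  -8,   1,  -9]]
Now row reduce the product.
R2 ← R2 − (67/45)·R1: [0, 292/9, 73/9, 73/3]
R3 ← R3 − (2/45)·R1: [0, -52/9, -13/9, -13/3]
R3 ← R3 + (13/73)·R2: [0, 0, 0, 0]
2 nonzero rows, so rank(PC) = 2.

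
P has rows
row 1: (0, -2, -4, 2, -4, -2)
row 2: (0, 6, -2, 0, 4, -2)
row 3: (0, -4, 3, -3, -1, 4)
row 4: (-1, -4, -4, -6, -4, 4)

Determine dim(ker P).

Row reduce to echelon form.
Swap R1 ↔ R4
R3 ← R3 + (2/3)·R2: [0, 0, 5/3, -3, 5/3, 8/3]
R4 ← R4 + (1/3)·R2: [0, 0, -14/3, 2, -8/3, -8/3]
R4 ← R4 + (14/5)·R3: [0, 0, 0, -32/5, 2, 24/5]
4 nonzero rows, so rank(P) = 4.
P has 6 columns; by rank–nullity, nullity = 6 − 4 = 2.

2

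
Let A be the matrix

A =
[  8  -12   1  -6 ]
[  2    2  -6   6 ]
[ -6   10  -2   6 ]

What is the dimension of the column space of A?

2

Row reduce to echelon form.
R2 ← R2 − (1/4)·R1: [0, 5, -25/4, 15/2]
R3 ← R3 + (3/4)·R1: [0, 1, -5/4, 3/2]
R3 ← R3 − (1/5)·R2: [0, 0, 0, 0]
Echelon form has 2 nonzero rows, so rank(A) = 2.
The column space has dimension equal to the rank: 2.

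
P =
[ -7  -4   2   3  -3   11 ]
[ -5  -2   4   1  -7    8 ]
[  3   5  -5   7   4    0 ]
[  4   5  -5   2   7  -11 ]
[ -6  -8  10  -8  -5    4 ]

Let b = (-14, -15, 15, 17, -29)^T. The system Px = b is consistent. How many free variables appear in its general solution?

Row reduce the augmented matrix [P | b].
R2 ← R2 − (5/7)·R1: [0, 6/7, 18/7, -8/7, -34/7, 1/7, -5]
R3 ← R3 + (3/7)·R1: [0, 23/7, -29/7, 58/7, 19/7, 33/7, 9]
R4 ← R4 + (4/7)·R1: [0, 19/7, -27/7, 26/7, 37/7, -33/7, 9]
R5 ← R5 − (6/7)·R1: [0, -32/7, 58/7, -74/7, -17/7, -38/7, -17]
R3 ← R3 − (23/6)·R2: [0, 0, -14, 38/3, 64/3, 25/6, 169/6]
R4 ← R4 − (19/6)·R2: [0, 0, -12, 22/3, 62/3, -31/6, 149/6]
R5 ← R5 + (16/3)·R2: [0, 0, 22, -50/3, -85/3, -14/3, -131/3]
R4 ← R4 − (6/7)·R3: [0, 0, 0, -74/21, 50/21, -367/42, 29/42]
R5 ← R5 + (11/7)·R3: [0, 0, 0, 68/21, 109/21, 79/42, 25/42]
R5 ← R5 + (34/37)·R4: [0, 0, 0, 0, 273/37, -455/74, 91/74]
The echelon form has 5 nonzero rows, and every pivot lies in the first 6 columns, so rank(P) = rank([P|b]) = 5.
The system is consistent.
Free variables = (unknowns) − (rank) = 6 − 5 = 1.

1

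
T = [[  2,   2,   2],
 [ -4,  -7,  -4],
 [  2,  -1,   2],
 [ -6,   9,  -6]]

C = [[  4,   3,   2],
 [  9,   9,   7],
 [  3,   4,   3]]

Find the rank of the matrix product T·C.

2

First compute TC:
[[ 32,  32,  24],
 [-91, -91, -69],
 [  5,   5,   3],
 [ 39,  39,  33]]
Now row reduce the product.
R2 ← R2 + (91/32)·R1: [0, 0, -3/4]
R3 ← R3 − (5/32)·R1: [0, 0, -3/4]
R4 ← R4 − (39/32)·R1: [0, 0, 15/4]
R3 ← R3 − R2: [0, 0, 0]
R4 ← R4 + (5)·R2: [0, 0, 0]
2 nonzero rows, so rank(TC) = 2.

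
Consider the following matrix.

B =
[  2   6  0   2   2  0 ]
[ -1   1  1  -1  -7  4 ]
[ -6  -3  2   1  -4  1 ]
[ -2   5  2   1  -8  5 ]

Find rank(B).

Row reduce to echelon form.
R2 ← R2 + (1/2)·R1: [0, 4, 1, 0, -6, 4]
R3 ← R3 + (3)·R1: [0, 15, 2, 7, 2, 1]
R4 ← R4 + R1: [0, 11, 2, 3, -6, 5]
R3 ← R3 − (15/4)·R2: [0, 0, -7/4, 7, 49/2, -14]
R4 ← R4 − (11/4)·R2: [0, 0, -3/4, 3, 21/2, -6]
R4 ← R4 − (3/7)·R3: [0, 0, 0, 0, 0, 0]
Echelon form has 3 nonzero rows, so rank(B) = 3.

3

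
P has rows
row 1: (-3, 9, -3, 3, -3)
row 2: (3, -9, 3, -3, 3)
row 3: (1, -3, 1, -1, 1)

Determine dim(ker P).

Row reduce to echelon form.
R2 ← R2 + R1: [0, 0, 0, 0, 0]
R3 ← R3 + (1/3)·R1: [0, 0, 0, 0, 0]
1 nonzero row, so rank(P) = 1.
P has 5 columns; by rank–nullity, nullity = 5 − 1 = 4.

4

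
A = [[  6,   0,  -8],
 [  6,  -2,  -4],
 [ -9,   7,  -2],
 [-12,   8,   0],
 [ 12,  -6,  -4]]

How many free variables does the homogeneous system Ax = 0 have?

Row reduce to echelon form.
R2 ← R2 − R1: [0, -2, 4]
R3 ← R3 + (3/2)·R1: [0, 7, -14]
R4 ← R4 + (2)·R1: [0, 8, -16]
R5 ← R5 − (2)·R1: [0, -6, 12]
R3 ← R3 + (7/2)·R2: [0, 0, 0]
R4 ← R4 + (4)·R2: [0, 0, 0]
R5 ← R5 − (3)·R2: [0, 0, 0]
2 nonzero rows, so rank(A) = 2.
A has 3 columns; by rank–nullity, nullity = 3 − 2 = 1.

1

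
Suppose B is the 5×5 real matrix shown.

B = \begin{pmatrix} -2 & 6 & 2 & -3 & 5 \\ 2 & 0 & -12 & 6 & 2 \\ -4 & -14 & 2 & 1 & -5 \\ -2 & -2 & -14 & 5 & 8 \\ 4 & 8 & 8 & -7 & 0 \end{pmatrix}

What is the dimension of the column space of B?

Row reduce to echelon form.
R2 ← R2 + R1: [0, 6, -10, 3, 7]
R3 ← R3 − (2)·R1: [0, -26, -2, 7, -15]
R4 ← R4 − R1: [0, -8, -16, 8, 3]
R5 ← R5 + (2)·R1: [0, 20, 12, -13, 10]
R3 ← R3 + (13/3)·R2: [0, 0, -136/3, 20, 46/3]
R4 ← R4 + (4/3)·R2: [0, 0, -88/3, 12, 37/3]
R5 ← R5 − (10/3)·R2: [0, 0, 136/3, -23, -40/3]
R4 ← R4 − (11/17)·R3: [0, 0, 0, -16/17, 41/17]
R5 ← R5 + R3: [0, 0, 0, -3, 2]
R5 ← R5 − (51/16)·R4: [0, 0, 0, 0, -91/16]
Echelon form has 5 nonzero rows, so rank(B) = 5.
The column space has dimension equal to the rank: 5.

5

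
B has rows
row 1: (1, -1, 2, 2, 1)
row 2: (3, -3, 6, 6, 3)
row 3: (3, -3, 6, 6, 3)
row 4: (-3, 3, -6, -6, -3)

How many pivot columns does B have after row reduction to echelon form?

Row reduce to echelon form.
R2 ← R2 − (3)·R1: [0, 0, 0, 0, 0]
R3 ← R3 − (3)·R1: [0, 0, 0, 0, 0]
R4 ← R4 + (3)·R1: [0, 0, 0, 0, 0]
Echelon form has 1 nonzero row, so rank(B) = 1.
Each nonzero row contributes one pivot column: 1 pivot columns.

1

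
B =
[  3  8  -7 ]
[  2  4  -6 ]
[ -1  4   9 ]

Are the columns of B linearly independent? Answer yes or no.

Row reduce B to echelon form.
R2 ← R2 − (2/3)·R1: [0, -4/3, -4/3]
R3 ← R3 + (1/3)·R1: [0, 20/3, 20/3]
R3 ← R3 + (5)·R2: [0, 0, 0]
2 pivots among 3 columns.
Only 2 < 3 pivot columns, so the columns are linearly dependent.

no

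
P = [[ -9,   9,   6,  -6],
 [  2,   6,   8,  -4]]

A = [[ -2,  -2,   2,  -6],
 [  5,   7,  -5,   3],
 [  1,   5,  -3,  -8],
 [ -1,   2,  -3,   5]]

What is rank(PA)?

First compute PA:
[[ 75,  99, -63,   3],
 [ 38,  70, -38, -78]]
Now row reduce the product.
R2 ← R2 − (38/75)·R1: [0, 496/25, -152/25, -1988/25]
2 nonzero rows, so rank(PA) = 2.

2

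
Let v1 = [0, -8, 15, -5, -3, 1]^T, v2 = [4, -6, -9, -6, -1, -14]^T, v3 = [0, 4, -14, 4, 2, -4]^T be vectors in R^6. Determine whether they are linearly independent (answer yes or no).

yes

Form the matrix with these vectors as rows and row reduce.
Swap R1 ↔ R2
R3 ← R3 + (1/2)·R2: [0, 0, -13/2, 3/2, 1/2, -7/2]
3 nonzero rows, so the 3 vectors span a space of dimension 3.
Since 3 = 3, the vectors are linearly independent.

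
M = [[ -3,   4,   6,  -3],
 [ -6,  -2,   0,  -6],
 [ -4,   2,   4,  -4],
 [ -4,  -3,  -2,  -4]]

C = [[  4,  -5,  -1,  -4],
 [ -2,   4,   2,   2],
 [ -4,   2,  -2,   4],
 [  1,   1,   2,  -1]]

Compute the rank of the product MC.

First compute MC:
[[-47,  40,  -7,  47],
 [-26,  16, -10,  26],
 [-40,  32,  -8,  40],
 [ -6,   0,  -6,   6]]
Now row reduce the product.
R2 ← R2 − (26/47)·R1: [0, -288/47, -288/47, 0]
R3 ← R3 − (40/47)·R1: [0, -96/47, -96/47, 0]
R4 ← R4 − (6/47)·R1: [0, -240/47, -240/47, 0]
R3 ← R3 − (1/3)·R2: [0, 0, 0, 0]
R4 ← R4 − (5/6)·R2: [0, 0, 0, 0]
2 nonzero rows, so rank(MC) = 2.

2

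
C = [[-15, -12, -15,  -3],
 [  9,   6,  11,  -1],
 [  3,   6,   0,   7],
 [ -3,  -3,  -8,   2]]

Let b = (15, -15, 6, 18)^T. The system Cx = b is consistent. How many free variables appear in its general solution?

Row reduce the augmented matrix [C | b].
R2 ← R2 + (3/5)·R1: [0, -6/5, 2, -14/5, -6]
R3 ← R3 + (1/5)·R1: [0, 18/5, -3, 32/5, 9]
R4 ← R4 − (1/5)·R1: [0, -3/5, -5, 13/5, 15]
R3 ← R3 + (3)·R2: [0, 0, 3, -2, -9]
R4 ← R4 − (1/2)·R2: [0, 0, -6, 4, 18]
R4 ← R4 + (2)·R3: [0, 0, 0, 0, 0]
The echelon form has 3 nonzero rows, and every pivot lies in the first 4 columns, so rank(C) = rank([C|b]) = 3.
The system is consistent.
Free variables = (unknowns) − (rank) = 4 − 3 = 1.

1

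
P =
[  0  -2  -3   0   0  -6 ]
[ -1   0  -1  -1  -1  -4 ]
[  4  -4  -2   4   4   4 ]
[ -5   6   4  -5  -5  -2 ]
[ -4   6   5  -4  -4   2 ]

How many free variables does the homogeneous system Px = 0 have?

4

Row reduce to echelon form.
Swap R1 ↔ R2
R3 ← R3 + (4)·R1: [0, -4, -6, 0, 0, -12]
R4 ← R4 − (5)·R1: [0, 6, 9, 0, 0, 18]
R5 ← R5 − (4)·R1: [0, 6, 9, 0, 0, 18]
R3 ← R3 − (2)·R2: [0, 0, 0, 0, 0, 0]
R4 ← R4 + (3)·R2: [0, 0, 0, 0, 0, 0]
R5 ← R5 + (3)·R2: [0, 0, 0, 0, 0, 0]
2 nonzero rows, so rank(P) = 2.
P has 6 columns; by rank–nullity, nullity = 6 − 2 = 4.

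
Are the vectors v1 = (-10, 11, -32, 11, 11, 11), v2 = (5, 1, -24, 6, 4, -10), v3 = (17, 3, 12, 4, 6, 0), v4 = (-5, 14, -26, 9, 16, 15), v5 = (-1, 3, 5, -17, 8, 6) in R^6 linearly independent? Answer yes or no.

no

Form the matrix with these vectors as rows and row reduce.
R2 ← R2 + (1/2)·R1: [0, 13/2, -40, 23/2, 19/2, -9/2]
R3 ← R3 + (17/10)·R1: [0, 217/10, -212/5, 227/10, 247/10, 187/10]
R4 ← R4 − (1/2)·R1: [0, 17/2, -10, 7/2, 21/2, 19/2]
R5 ← R5 − (1/10)·R1: [0, 19/10, 41/5, -181/10, 69/10, 49/10]
R3 ← R3 − (217/65)·R2: [0, 0, 5924/65, -204/13, -456/65, 2192/65]
R4 ← R4 − (17/13)·R2: [0, 0, 550/13, -150/13, -25/13, 200/13]
R5 ← R5 − (19/65)·R2: [0, 0, 1293/65, -279/13, 268/65, 404/65]
R4 ← R4 − (1375/2962)·R3: [0, 0, 0, -6300/1481, 1975/1481, -400/1481]
R5 ← R5 − (1293/5924)·R3: [0, 0, 0, -26712/1481, 8374/1481, -1696/1481]
R5 ← R5 − (106/25)·R4: [0, 0, 0, 0, 0, 0]
4 nonzero rows, so the 5 vectors span a space of dimension 4.
Since 4 < 5, the vectors are linearly dependent.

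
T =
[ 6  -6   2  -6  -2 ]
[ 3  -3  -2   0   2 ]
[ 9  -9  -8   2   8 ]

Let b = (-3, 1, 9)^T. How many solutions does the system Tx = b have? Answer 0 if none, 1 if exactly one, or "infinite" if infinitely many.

0

Row reduce the augmented matrix [T | b].
R2 ← R2 − (1/2)·R1: [0, 0, -3, 3, 3, 5/2]
R3 ← R3 − (3/2)·R1: [0, 0, -11, 11, 11, 27/2]
R3 ← R3 − (11/3)·R2: [0, 0, 0, 0, 0, 13/3]
The echelon form has 3 nonzero rows; the last pivot sits in the augmented column, so rank(T) = 2 but rank([T|b]) = 3.
Since the ranks differ, the system is inconsistent.
It has no solutions.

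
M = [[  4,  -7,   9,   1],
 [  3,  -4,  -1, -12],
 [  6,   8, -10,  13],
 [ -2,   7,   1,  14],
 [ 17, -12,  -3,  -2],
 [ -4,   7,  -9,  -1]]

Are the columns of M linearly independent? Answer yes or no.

Row reduce M to echelon form.
R2 ← R2 − (3/4)·R1: [0, 5/4, -31/4, -51/4]
R3 ← R3 − (3/2)·R1: [0, 37/2, -47/2, 23/2]
R4 ← R4 + (1/2)·R1: [0, 7/2, 11/2, 29/2]
R5 ← R5 − (17/4)·R1: [0, 71/4, -165/4, -25/4]
R6 ← R6 + R1: [0, 0, 0, 0]
R3 ← R3 − (74/5)·R2: [0, 0, 456/5, 1001/5]
R4 ← R4 − (14/5)·R2: [0, 0, 136/5, 251/5]
R5 ← R5 − (71/5)·R2: [0, 0, 344/5, 874/5]
R4 ← R4 − (17/57)·R3: [0, 0, 0, -542/57]
R5 ← R5 − (43/57)·R3: [0, 0, 0, 1355/57]
R5 ← R5 + (5/2)·R4: [0, 0, 0, 0]
4 pivots among 4 columns.
Every column is a pivot column, so the columns are linearly independent.

yes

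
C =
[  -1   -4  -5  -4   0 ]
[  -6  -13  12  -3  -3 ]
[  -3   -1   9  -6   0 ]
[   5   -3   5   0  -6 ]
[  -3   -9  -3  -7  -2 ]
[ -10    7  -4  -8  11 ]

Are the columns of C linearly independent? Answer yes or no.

Row reduce C to echelon form.
R2 ← R2 − (6)·R1: [0, 11, 42, 21, -3]
R3 ← R3 − (3)·R1: [0, 11, 24, 6, 0]
R4 ← R4 + (5)·R1: [0, -23, -20, -20, -6]
R5 ← R5 − (3)·R1: [0, 3, 12, 5, -2]
R6 ← R6 − (10)·R1: [0, 47, 46, 32, 11]
R3 ← R3 − R2: [0, 0, -18, -15, 3]
R4 ← R4 + (23/11)·R2: [0, 0, 746/11, 263/11, -135/11]
R5 ← R5 − (3/11)·R2: [0, 0, 6/11, -8/11, -13/11]
R6 ← R6 − (47/11)·R2: [0, 0, -1468/11, -635/11, 262/11]
R4 ← R4 + (373/99)·R3: [0, 0, 0, -1076/33, -32/33]
R5 ← R5 + (1/33)·R3: [0, 0, 0, -13/11, -12/11]
R6 ← R6 − (734/99)·R3: [0, 0, 0, 1765/33, 52/33]
R5 ← R5 − (39/1076)·R4: [0, 0, 0, 0, -284/269]
R6 ← R6 + (1765/1076)·R4: [0, 0, 0, 0, -4/269]
R6 ← R6 − (1/71)·R5: [0, 0, 0, 0, 0]
5 pivots among 5 columns.
Every column is a pivot column, so the columns are linearly independent.

yes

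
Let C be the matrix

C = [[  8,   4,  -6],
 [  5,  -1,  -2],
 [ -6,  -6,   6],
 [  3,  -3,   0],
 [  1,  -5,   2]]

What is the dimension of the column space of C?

Row reduce to echelon form.
R2 ← R2 − (5/8)·R1: [0, -7/2, 7/4]
R3 ← R3 + (3/4)·R1: [0, -3, 3/2]
R4 ← R4 − (3/8)·R1: [0, -9/2, 9/4]
R5 ← R5 − (1/8)·R1: [0, -11/2, 11/4]
R3 ← R3 − (6/7)·R2: [0, 0, 0]
R4 ← R4 − (9/7)·R2: [0, 0, 0]
R5 ← R5 − (11/7)·R2: [0, 0, 0]
Echelon form has 2 nonzero rows, so rank(C) = 2.
The column space has dimension equal to the rank: 2.

2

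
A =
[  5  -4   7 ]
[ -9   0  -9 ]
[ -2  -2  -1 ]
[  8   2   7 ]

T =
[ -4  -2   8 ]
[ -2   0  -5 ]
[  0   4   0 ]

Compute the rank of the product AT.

First compute AT:
[[-12,  18,  60],
 [ 36, -18, -72],
 [ 12,   0,  -6],
 [-36,  12,  54]]
Now row reduce the product.
R2 ← R2 + (3)·R1: [0, 36, 108]
R3 ← R3 + R1: [0, 18, 54]
R4 ← R4 − (3)·R1: [0, -42, -126]
R3 ← R3 − (1/2)·R2: [0, 0, 0]
R4 ← R4 + (7/6)·R2: [0, 0, 0]
2 nonzero rows, so rank(AT) = 2.

2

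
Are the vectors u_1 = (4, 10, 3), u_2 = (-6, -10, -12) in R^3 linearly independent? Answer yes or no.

yes

Form the matrix with these vectors as rows and row reduce.
R2 ← R2 + (3/2)·R1: [0, 5, -15/2]
2 nonzero rows, so the 2 vectors span a space of dimension 2.
Since 2 = 2, the vectors are linearly independent.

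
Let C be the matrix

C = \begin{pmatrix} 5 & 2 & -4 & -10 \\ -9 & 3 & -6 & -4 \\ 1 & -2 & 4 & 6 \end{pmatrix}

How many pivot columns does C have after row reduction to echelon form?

Row reduce to echelon form.
R2 ← R2 + (9/5)·R1: [0, 33/5, -66/5, -22]
R3 ← R3 − (1/5)·R1: [0, -12/5, 24/5, 8]
R3 ← R3 + (4/11)·R2: [0, 0, 0, 0]
Echelon form has 2 nonzero rows, so rank(C) = 2.
Each nonzero row contributes one pivot column: 2 pivot columns.

2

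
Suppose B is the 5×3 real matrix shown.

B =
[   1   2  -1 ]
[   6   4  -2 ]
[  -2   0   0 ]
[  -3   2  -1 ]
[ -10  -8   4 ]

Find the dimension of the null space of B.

1

Row reduce to echelon form.
R2 ← R2 − (6)·R1: [0, -8, 4]
R3 ← R3 + (2)·R1: [0, 4, -2]
R4 ← R4 + (3)·R1: [0, 8, -4]
R5 ← R5 + (10)·R1: [0, 12, -6]
R3 ← R3 + (1/2)·R2: [0, 0, 0]
R4 ← R4 + R2: [0, 0, 0]
R5 ← R5 + (3/2)·R2: [0, 0, 0]
2 nonzero rows, so rank(B) = 2.
B has 3 columns; by rank–nullity, nullity = 3 − 2 = 1.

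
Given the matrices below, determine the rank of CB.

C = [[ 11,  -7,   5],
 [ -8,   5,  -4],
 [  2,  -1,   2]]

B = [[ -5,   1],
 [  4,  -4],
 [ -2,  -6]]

First compute CB:
[[-93,   9],
 [ 68,  -4],
 [-18,  -6]]
Now row reduce the product.
R2 ← R2 + (68/93)·R1: [0, 80/31]
R3 ← R3 − (6/31)·R1: [0, -240/31]
R3 ← R3 + (3)·R2: [0, 0]
2 nonzero rows, so rank(CB) = 2.

2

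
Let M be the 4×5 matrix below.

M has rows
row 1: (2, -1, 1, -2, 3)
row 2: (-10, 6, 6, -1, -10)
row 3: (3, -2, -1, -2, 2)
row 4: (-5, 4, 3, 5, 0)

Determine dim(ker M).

Row reduce to echelon form.
R2 ← R2 + (5)·R1: [0, 1, 11, -11, 5]
R3 ← R3 − (3/2)·R1: [0, -1/2, -5/2, 1, -5/2]
R4 ← R4 + (5/2)·R1: [0, 3/2, 11/2, 0, 15/2]
R3 ← R3 + (1/2)·R2: [0, 0, 3, -9/2, 0]
R4 ← R4 − (3/2)·R2: [0, 0, -11, 33/2, 0]
R4 ← R4 + (11/3)·R3: [0, 0, 0, 0, 0]
3 nonzero rows, so rank(M) = 3.
M has 5 columns; by rank–nullity, nullity = 5 − 3 = 2.

2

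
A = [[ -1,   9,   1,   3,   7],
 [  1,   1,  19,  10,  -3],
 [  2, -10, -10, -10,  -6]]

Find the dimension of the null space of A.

Row reduce to echelon form.
R2 ← R2 + R1: [0, 10, 20, 13, 4]
R3 ← R3 + (2)·R1: [0, 8, -8, -4, 8]
R3 ← R3 − (4/5)·R2: [0, 0, -24, -72/5, 24/5]
3 nonzero rows, so rank(A) = 3.
A has 5 columns; by rank–nullity, nullity = 5 − 3 = 2.

2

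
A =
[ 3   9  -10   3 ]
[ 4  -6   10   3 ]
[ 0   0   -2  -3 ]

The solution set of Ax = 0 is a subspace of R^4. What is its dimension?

1

Row reduce to echelon form.
R2 ← R2 − (4/3)·R1: [0, -18, 70/3, -1]
3 nonzero rows, so rank(A) = 3.
A has 4 columns; by rank–nullity, nullity = 4 − 3 = 1.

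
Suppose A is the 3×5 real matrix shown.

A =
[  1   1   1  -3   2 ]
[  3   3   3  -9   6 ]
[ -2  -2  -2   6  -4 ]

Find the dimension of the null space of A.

4

Row reduce to echelon form.
R2 ← R2 − (3)·R1: [0, 0, 0, 0, 0]
R3 ← R3 + (2)·R1: [0, 0, 0, 0, 0]
1 nonzero row, so rank(A) = 1.
A has 5 columns; by rank–nullity, nullity = 5 − 1 = 4.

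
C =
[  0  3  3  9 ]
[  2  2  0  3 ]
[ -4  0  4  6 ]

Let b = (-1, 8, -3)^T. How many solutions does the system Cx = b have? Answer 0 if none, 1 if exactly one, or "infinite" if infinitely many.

Row reduce the augmented matrix [C | b].
Swap R1 ↔ R2
R3 ← R3 + (2)·R1: [0, 4, 4, 12, 13]
R3 ← R3 − (4/3)·R2: [0, 0, 0, 0, 43/3]
The echelon form has 3 nonzero rows; the last pivot sits in the augmented column, so rank(C) = 2 but rank([C|b]) = 3.
Since the ranks differ, the system is inconsistent.
It has no solutions.

0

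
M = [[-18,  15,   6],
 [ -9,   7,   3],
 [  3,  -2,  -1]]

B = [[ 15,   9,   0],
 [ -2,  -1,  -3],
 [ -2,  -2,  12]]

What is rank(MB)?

First compute MB:
[[-312, -189,  27],
 [-155, -94,  15],
 [ 51,  31,  -6]]
Now row reduce the product.
R2 ← R2 − (155/312)·R1: [0, -11/104, 165/104]
R3 ← R3 + (17/104)·R1: [0, 11/104, -165/104]
R3 ← R3 + R2: [0, 0, 0]
2 nonzero rows, so rank(MB) = 2.

2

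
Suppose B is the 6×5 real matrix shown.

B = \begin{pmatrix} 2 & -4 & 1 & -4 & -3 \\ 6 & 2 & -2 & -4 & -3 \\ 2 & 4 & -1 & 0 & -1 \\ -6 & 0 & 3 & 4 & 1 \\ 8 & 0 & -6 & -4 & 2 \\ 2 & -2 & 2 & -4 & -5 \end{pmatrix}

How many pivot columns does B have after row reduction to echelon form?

Row reduce to echelon form.
R2 ← R2 − (3)·R1: [0, 14, -5, 8, 6]
R3 ← R3 − R1: [0, 8, -2, 4, 2]
R4 ← R4 + (3)·R1: [0, -12, 6, -8, -8]
R5 ← R5 − (4)·R1: [0, 16, -10, 12, 14]
R6 ← R6 − R1: [0, 2, 1, 0, -2]
R3 ← R3 − (4/7)·R2: [0, 0, 6/7, -4/7, -10/7]
R4 ← R4 + (6/7)·R2: [0, 0, 12/7, -8/7, -20/7]
R5 ← R5 − (8/7)·R2: [0, 0, -30/7, 20/7, 50/7]
R6 ← R6 − (1/7)·R2: [0, 0, 12/7, -8/7, -20/7]
R4 ← R4 − (2)·R3: [0, 0, 0, 0, 0]
R5 ← R5 + (5)·R3: [0, 0, 0, 0, 0]
R6 ← R6 − (2)·R3: [0, 0, 0, 0, 0]
Echelon form has 3 nonzero rows, so rank(B) = 3.
Each nonzero row contributes one pivot column: 3 pivot columns.

3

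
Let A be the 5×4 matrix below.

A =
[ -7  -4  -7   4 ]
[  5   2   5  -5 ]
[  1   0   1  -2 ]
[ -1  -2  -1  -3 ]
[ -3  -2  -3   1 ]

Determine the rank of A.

Row reduce to echelon form.
R2 ← R2 + (5/7)·R1: [0, -6/7, 0, -15/7]
R3 ← R3 + (1/7)·R1: [0, -4/7, 0, -10/7]
R4 ← R4 − (1/7)·R1: [0, -10/7, 0, -25/7]
R5 ← R5 − (3/7)·R1: [0, -2/7, 0, -5/7]
R3 ← R3 − (2/3)·R2: [0, 0, 0, 0]
R4 ← R4 − (5/3)·R2: [0, 0, 0, 0]
R5 ← R5 − (1/3)·R2: [0, 0, 0, 0]
Echelon form has 2 nonzero rows, so rank(A) = 2.

2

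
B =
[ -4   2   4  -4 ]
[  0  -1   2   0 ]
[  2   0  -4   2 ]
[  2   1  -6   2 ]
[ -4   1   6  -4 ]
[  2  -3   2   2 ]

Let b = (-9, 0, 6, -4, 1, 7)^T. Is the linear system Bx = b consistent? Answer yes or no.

no

Row reduce the augmented matrix [B | b].
R3 ← R3 + (1/2)·R1: [0, 1, -2, 0, 3/2]
R4 ← R4 + (1/2)·R1: [0, 2, -4, 0, -17/2]
R5 ← R5 − R1: [0, -1, 2, 0, 10]
R6 ← R6 + (1/2)·R1: [0, -2, 4, 0, 5/2]
R3 ← R3 + R2: [0, 0, 0, 0, 3/2]
R4 ← R4 + (2)·R2: [0, 0, 0, 0, -17/2]
R5 ← R5 − R2: [0, 0, 0, 0, 10]
R6 ← R6 − (2)·R2: [0, 0, 0, 0, 5/2]
R4 ← R4 + (17/3)·R3: [0, 0, 0, 0, 0]
R5 ← R5 − (20/3)·R3: [0, 0, 0, 0, 0]
R6 ← R6 − (5/3)·R3: [0, 0, 0, 0, 0]
The echelon form has 3 nonzero rows; the last pivot sits in the augmented column, so rank(B) = 2 but rank([B|b]) = 3.
Since the ranks differ, the system is inconsistent.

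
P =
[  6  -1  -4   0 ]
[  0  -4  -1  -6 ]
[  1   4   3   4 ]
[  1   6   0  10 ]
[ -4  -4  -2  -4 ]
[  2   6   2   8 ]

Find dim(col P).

Row reduce to echelon form.
R3 ← R3 − (1/6)·R1: [0, 25/6, 11/3, 4]
R4 ← R4 − (1/6)·R1: [0, 37/6, 2/3, 10]
R5 ← R5 + (2/3)·R1: [0, -14/3, -14/3, -4]
R6 ← R6 − (1/3)·R1: [0, 19/3, 10/3, 8]
R3 ← R3 + (25/24)·R2: [0, 0, 21/8, -9/4]
R4 ← R4 + (37/24)·R2: [0, 0, -7/8, 3/4]
R5 ← R5 − (7/6)·R2: [0, 0, -7/2, 3]
R6 ← R6 + (19/12)·R2: [0, 0, 7/4, -3/2]
R4 ← R4 + (1/3)·R3: [0, 0, 0, 0]
R5 ← R5 + (4/3)·R3: [0, 0, 0, 0]
R6 ← R6 − (2/3)·R3: [0, 0, 0, 0]
Echelon form has 3 nonzero rows, so rank(P) = 3.
The column space has dimension equal to the rank: 3.

3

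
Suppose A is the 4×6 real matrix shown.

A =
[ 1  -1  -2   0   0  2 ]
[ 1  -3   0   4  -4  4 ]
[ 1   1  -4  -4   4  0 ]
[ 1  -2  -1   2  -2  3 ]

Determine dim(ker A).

4

Row reduce to echelon form.
R2 ← R2 − R1: [0, -2, 2, 4, -4, 2]
R3 ← R3 − R1: [0, 2, -2, -4, 4, -2]
R4 ← R4 − R1: [0, -1, 1, 2, -2, 1]
R3 ← R3 + R2: [0, 0, 0, 0, 0, 0]
R4 ← R4 − (1/2)·R2: [0, 0, 0, 0, 0, 0]
2 nonzero rows, so rank(A) = 2.
A has 6 columns; by rank–nullity, nullity = 6 − 2 = 4.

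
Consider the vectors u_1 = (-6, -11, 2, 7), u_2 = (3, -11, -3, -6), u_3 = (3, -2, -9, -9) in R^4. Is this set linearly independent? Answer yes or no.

Form the matrix with these vectors as rows and row reduce.
R2 ← R2 + (1/2)·R1: [0, -33/2, -2, -5/2]
R3 ← R3 + (1/2)·R1: [0, -15/2, -8, -11/2]
R3 ← R3 − (5/11)·R2: [0, 0, -78/11, -48/11]
3 nonzero rows, so the 3 vectors span a space of dimension 3.
Since 3 = 3, the vectors are linearly independent.

yes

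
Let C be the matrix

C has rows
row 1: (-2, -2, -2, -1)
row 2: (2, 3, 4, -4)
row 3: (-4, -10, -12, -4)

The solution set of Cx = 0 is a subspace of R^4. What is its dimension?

Row reduce to echelon form.
R2 ← R2 + R1: [0, 1, 2, -5]
R3 ← R3 − (2)·R1: [0, -6, -8, -2]
R3 ← R3 + (6)·R2: [0, 0, 4, -32]
3 nonzero rows, so rank(C) = 3.
C has 4 columns; by rank–nullity, nullity = 4 − 3 = 1.

1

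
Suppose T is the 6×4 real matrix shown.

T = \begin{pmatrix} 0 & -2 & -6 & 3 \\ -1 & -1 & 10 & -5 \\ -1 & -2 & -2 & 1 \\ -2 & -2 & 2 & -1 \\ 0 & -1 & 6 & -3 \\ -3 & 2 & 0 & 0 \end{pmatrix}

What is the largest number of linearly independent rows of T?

3

Row reduce to echelon form.
Swap R1 ↔ R2
R3 ← R3 − R1: [0, -1, -12, 6]
R4 ← R4 − (2)·R1: [0, 0, -18, 9]
R6 ← R6 − (3)·R1: [0, 5, -30, 15]
R3 ← R3 − (1/2)·R2: [0, 0, -9, 9/2]
R5 ← R5 − (1/2)·R2: [0, 0, 9, -9/2]
R6 ← R6 + (5/2)·R2: [0, 0, -45, 45/2]
R4 ← R4 − (2)·R3: [0, 0, 0, 0]
R5 ← R5 + R3: [0, 0, 0, 0]
R6 ← R6 − (5)·R3: [0, 0, 0, 0]
Echelon form has 3 nonzero rows, so rank(T) = 3.
The rank gives the maximum number of linearly independent rows: 3.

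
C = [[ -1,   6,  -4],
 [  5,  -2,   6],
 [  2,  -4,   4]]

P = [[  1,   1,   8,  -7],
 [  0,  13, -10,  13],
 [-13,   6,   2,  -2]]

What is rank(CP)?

2

First compute CP:
[[ 51,  53, -76,  93],
 [-73,  15,  72, -73],
 [-50, -26,  64, -74]]
Now row reduce the product.
R2 ← R2 + (73/51)·R1: [0, 4634/51, -1876/51, 1022/17]
R3 ← R3 + (50/51)·R1: [0, 1324/51, -536/51, 292/17]
R3 ← R3 − (2/7)·R2: [0, 0, 0, 0]
2 nonzero rows, so rank(CP) = 2.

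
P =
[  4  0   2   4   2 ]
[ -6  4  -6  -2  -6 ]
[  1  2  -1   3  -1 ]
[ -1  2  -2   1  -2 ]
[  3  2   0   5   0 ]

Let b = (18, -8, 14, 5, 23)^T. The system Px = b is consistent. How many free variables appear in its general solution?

3

Row reduce the augmented matrix [P | b].
R2 ← R2 + (3/2)·R1: [0, 4, -3, 4, -3, 19]
R3 ← R3 − (1/4)·R1: [0, 2, -3/2, 2, -3/2, 19/2]
R4 ← R4 + (1/4)·R1: [0, 2, -3/2, 2, -3/2, 19/2]
R5 ← R5 − (3/4)·R1: [0, 2, -3/2, 2, -3/2, 19/2]
R3 ← R3 − (1/2)·R2: [0, 0, 0, 0, 0, 0]
R4 ← R4 − (1/2)·R2: [0, 0, 0, 0, 0, 0]
R5 ← R5 − (1/2)·R2: [0, 0, 0, 0, 0, 0]
The echelon form has 2 nonzero rows, and every pivot lies in the first 5 columns, so rank(P) = rank([P|b]) = 2.
The system is consistent.
Free variables = (unknowns) − (rank) = 5 − 2 = 3.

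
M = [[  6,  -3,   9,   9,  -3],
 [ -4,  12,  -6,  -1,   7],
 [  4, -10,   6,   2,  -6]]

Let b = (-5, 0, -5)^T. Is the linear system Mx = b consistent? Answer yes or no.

Row reduce the augmented matrix [M | b].
R2 ← R2 + (2/3)·R1: [0, 10, 0, 5, 5, -10/3]
R3 ← R3 − (2/3)·R1: [0, -8, 0, -4, -4, -5/3]
R3 ← R3 + (4/5)·R2: [0, 0, 0, 0, 0, -13/3]
The echelon form has 3 nonzero rows; the last pivot sits in the augmented column, so rank(M) = 2 but rank([M|b]) = 3.
Since the ranks differ, the system is inconsistent.

no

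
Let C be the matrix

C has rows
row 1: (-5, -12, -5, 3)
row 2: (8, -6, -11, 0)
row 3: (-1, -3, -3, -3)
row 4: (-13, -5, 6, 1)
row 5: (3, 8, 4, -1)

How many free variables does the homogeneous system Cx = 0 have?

Row reduce to echelon form.
R2 ← R2 + (8/5)·R1: [0, -126/5, -19, 24/5]
R3 ← R3 − (1/5)·R1: [0, -3/5, -2, -18/5]
R4 ← R4 − (13/5)·R1: [0, 131/5, 19, -34/5]
R5 ← R5 + (3/5)·R1: [0, 4/5, 1, 4/5]
R3 ← R3 − (1/42)·R2: [0, 0, -65/42, -26/7]
R4 ← R4 + (131/126)·R2: [0, 0, -95/126, -38/21]
R5 ← R5 + (2/63)·R2: [0, 0, 25/63, 20/21]
R4 ← R4 − (19/39)·R3: [0, 0, 0, 0]
R5 ← R5 + (10/39)·R3: [0, 0, 0, 0]
3 nonzero rows, so rank(C) = 3.
C has 4 columns; by rank–nullity, nullity = 4 − 3 = 1.

1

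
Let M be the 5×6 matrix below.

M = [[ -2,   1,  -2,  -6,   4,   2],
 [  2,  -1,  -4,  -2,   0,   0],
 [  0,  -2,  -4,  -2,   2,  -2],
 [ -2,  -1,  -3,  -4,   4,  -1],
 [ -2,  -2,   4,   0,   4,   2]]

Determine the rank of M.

Row reduce to echelon form.
R2 ← R2 + R1: [0, 0, -6, -8, 4, 2]
R4 ← R4 − R1: [0, -2, -1, 2, 0, -3]
R5 ← R5 − R1: [0, -3, 6, 6, 0, 0]
Swap R2 ↔ R3
R4 ← R4 − R2: [0, 0, 3, 4, -2, -1]
R5 ← R5 − (3/2)·R2: [0, 0, 12, 9, -3, 3]
R4 ← R4 + (1/2)·R3: [0, 0, 0, 0, 0, 0]
R5 ← R5 + (2)·R3: [0, 0, 0, -7, 5, 7]
Swap R4 ↔ R5
Echelon form has 4 nonzero rows, so rank(M) = 4.

4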